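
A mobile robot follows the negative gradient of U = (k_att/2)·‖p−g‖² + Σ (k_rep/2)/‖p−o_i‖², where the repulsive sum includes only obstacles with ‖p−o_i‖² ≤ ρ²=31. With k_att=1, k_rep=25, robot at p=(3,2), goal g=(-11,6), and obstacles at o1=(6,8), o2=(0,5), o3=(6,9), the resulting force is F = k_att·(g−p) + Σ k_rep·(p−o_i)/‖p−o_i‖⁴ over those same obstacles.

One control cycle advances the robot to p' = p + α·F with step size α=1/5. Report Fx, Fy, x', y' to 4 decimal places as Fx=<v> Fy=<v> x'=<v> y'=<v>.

Fx=-13.7685 Fy=3.7685 x'=0.2463 y'=2.7537

F_att = 1·(g−p) = 1·(-14,4) = (-14.0000,4.0000)
o1: d²=45 > ρ²=31 → inactive
o2: d²=18 ≤ ρ²=31; F_rep = 25·(3,-3)/18² = (0.2315,-0.2315)
o3: d²=58 > ρ²=31 → inactive
F = F_att + ΣF_rep = (-13.7685,3.7685)
p' = p + 1/5·F = (0.2463,2.7537)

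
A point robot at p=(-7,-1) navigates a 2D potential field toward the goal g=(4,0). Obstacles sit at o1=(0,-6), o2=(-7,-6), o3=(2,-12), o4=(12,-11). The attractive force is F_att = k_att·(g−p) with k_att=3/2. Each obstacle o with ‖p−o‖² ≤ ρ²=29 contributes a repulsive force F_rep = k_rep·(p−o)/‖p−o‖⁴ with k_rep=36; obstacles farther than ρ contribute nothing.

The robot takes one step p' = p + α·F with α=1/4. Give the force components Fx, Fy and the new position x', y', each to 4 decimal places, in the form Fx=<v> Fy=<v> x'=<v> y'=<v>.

F_att = 3/2·(g−p) = 3/2·(11,1) = (16.5000,1.5000)
o1: d²=74 > ρ²=29 → inactive
o2: d²=25 ≤ ρ²=29; F_rep = 36·(0,5)/25² = (0.0000,0.2880)
o3: d²=202 > ρ²=29 → inactive
o4: d²=461 > ρ²=29 → inactive
F = F_att + ΣF_rep = (16.5000,1.7880)
p' = p + 1/4·F = (-2.8750,-0.5530)

Fx=16.5000 Fy=1.7880 x'=-2.8750 y'=-0.5530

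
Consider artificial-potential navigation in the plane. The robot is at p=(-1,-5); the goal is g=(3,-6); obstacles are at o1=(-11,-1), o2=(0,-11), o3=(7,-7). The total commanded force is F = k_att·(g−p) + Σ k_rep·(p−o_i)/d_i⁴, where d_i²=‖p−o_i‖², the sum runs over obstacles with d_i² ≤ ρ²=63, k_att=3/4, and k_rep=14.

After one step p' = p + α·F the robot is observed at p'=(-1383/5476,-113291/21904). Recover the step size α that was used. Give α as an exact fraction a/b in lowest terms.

α = 1/4

F_att = 3/4·(g−p) = 3/4·(4,-1) = (3.0000,-0.7500)
o1: d²=116 > ρ²=63 → inactive
o2: d²=37 ≤ ρ²=63; F_rep = 14·(-1,6)/37² = (-0.0102,0.0614)
o3: d²=68 > ρ²=63 → inactive
F = F_att + ΣF_rep = (2.9898,-0.6886)
Δp = p'−p = (0.7474,-0.1722); α = Δx/Fx = (4093/5476) / (4093/1369) = 1/4
check: Δy/Fy = (-3771/21904) / (-3771/5476) = 1/4 ✓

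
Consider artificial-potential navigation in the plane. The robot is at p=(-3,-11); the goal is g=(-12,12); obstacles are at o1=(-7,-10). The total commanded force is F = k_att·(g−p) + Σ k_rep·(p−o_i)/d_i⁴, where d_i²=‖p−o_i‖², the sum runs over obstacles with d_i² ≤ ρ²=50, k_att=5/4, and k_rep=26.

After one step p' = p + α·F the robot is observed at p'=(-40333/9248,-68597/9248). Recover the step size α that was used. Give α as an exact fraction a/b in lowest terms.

α = 1/8

F_att = 5/4·(g−p) = 5/4·(-9,23) = (-11.2500,28.7500)
o1: d²=17 ≤ ρ²=50; F_rep = 26·(4,-1)/17² = (0.3599,-0.0900)
F = F_att + ΣF_rep = (-10.8901,28.6600)
Δp = p'−p = (-1.3613,3.5825); α = Δx/Fx = (-12589/9248) / (-12589/1156) = 1/8
check: Δy/Fy = (33131/9248) / (33131/1156) = 1/8 ✓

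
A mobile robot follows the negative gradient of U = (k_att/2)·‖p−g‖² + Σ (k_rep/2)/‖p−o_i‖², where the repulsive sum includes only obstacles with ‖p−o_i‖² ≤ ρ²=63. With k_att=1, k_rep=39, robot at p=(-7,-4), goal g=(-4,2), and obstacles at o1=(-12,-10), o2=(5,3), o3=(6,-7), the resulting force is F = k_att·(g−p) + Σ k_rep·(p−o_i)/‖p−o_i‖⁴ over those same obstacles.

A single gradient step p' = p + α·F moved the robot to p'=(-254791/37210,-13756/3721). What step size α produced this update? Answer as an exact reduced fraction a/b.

α = 1/20

F_att = 1·(g−p) = 1·(3,6) = (3.0000,6.0000)
o1: d²=61 ≤ ρ²=63; F_rep = 39·(5,6)/61² = (0.0524,0.0629)
o2: d²=193 > ρ²=63 → inactive
o3: d²=178 > ρ²=63 → inactive
F = F_att + ΣF_rep = (3.0524,6.0629)
Δp = p'−p = (0.1526,0.3031); α = Δx/Fx = (5679/37210) / (11358/3721) = 1/20
check: Δy/Fy = (1128/3721) / (22560/3721) = 1/20 ✓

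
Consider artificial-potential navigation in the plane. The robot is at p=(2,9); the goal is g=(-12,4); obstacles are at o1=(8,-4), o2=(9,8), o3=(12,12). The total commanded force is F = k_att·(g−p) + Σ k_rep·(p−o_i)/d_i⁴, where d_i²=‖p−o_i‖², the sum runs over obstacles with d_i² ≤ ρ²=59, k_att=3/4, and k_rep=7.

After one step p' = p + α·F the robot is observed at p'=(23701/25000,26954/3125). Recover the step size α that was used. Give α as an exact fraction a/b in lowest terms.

F_att = 3/4·(g−p) = 3/4·(-14,-5) = (-10.5000,-3.7500)
o1: d²=205 > ρ²=59 → inactive
o2: d²=50 ≤ ρ²=59; F_rep = 7·(-7,1)/50² = (-0.0196,0.0028)
o3: d²=109 > ρ²=59 → inactive
F = F_att + ΣF_rep = (-10.5196,-3.7472)
Δp = p'−p = (-1.0520,-0.3747); α = Δx/Fx = (-26299/25000) / (-26299/2500) = 1/10
check: Δy/Fy = (-1171/3125) / (-2342/625) = 1/10 ✓

α = 1/10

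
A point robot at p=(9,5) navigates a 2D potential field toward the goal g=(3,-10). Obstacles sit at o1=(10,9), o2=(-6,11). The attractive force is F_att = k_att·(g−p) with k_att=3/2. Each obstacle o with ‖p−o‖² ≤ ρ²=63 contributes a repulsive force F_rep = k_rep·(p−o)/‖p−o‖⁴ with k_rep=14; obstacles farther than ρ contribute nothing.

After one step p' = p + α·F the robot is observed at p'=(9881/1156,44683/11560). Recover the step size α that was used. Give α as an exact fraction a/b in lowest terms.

F_att = 3/2·(g−p) = 3/2·(-6,-15) = (-9.0000,-22.5000)
o1: d²=17 ≤ ρ²=63; F_rep = 14·(-1,-4)/17² = (-0.0484,-0.1938)
o2: d²=261 > ρ²=63 → inactive
F = F_att + ΣF_rep = (-9.0484,-22.6938)
Δp = p'−p = (-0.4524,-1.1347); α = Δx/Fx = (-523/1156) / (-2615/289) = 1/20
check: Δy/Fy = (-13117/11560) / (-13117/578) = 1/20 ✓

α = 1/20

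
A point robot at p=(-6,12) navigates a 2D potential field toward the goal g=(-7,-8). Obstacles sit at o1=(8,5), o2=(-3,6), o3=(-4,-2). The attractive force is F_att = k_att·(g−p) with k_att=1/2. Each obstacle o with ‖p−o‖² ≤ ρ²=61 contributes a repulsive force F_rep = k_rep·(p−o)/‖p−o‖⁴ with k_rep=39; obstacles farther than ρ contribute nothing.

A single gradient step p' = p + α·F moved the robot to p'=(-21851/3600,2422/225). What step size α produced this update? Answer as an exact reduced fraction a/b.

α = 1/8

F_att = 1/2·(g−p) = 1/2·(-1,-20) = (-0.5000,-10.0000)
o1: d²=245 > ρ²=61 → inactive
o2: d²=45 ≤ ρ²=61; F_rep = 39·(-3,6)/45² = (-0.0578,0.1156)
o3: d²=200 > ρ²=61 → inactive
F = F_att + ΣF_rep = (-0.5578,-9.8844)
Δp = p'−p = (-0.0697,-1.2356); α = Δx/Fx = (-251/3600) / (-251/450) = 1/8
check: Δy/Fy = (-278/225) / (-2224/225) = 1/8 ✓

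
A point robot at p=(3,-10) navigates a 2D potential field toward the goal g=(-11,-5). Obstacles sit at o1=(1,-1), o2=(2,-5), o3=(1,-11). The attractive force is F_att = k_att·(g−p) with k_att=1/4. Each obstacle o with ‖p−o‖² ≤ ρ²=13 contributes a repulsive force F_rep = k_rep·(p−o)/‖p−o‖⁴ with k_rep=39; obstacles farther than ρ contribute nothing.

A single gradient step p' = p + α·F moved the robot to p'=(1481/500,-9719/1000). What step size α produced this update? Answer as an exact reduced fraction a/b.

F_att = 1/4·(g−p) = 1/4·(-14,5) = (-3.5000,1.2500)
o1: d²=85 > ρ²=13 → inactive
o2: d²=26 > ρ²=13 → inactive
o3: d²=5 ≤ ρ²=13; F_rep = 39·(2,1)/5² = (3.1200,1.5600)
F = F_att + ΣF_rep = (-0.3800,2.8100)
Δp = p'−p = (-0.0380,0.2810); α = Δx/Fx = (-19/500) / (-19/50) = 1/10
check: Δy/Fy = (281/1000) / (281/100) = 1/10 ✓

α = 1/10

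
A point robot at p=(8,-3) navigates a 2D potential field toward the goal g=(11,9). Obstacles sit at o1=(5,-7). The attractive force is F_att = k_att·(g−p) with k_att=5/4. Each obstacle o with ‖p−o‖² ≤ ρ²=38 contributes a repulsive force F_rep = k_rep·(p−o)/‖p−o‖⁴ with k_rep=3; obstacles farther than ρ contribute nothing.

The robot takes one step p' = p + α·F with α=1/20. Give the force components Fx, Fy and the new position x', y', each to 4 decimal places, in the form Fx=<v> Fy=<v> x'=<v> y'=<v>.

Fx=3.7644 Fy=15.0192 x'=8.1882 y'=-2.2490

F_att = 5/4·(g−p) = 5/4·(3,12) = (3.7500,15.0000)
o1: d²=25 ≤ ρ²=38; F_rep = 3·(3,4)/25² = (0.0144,0.0192)
F = F_att + ΣF_rep = (3.7644,15.0192)
p' = p + 1/20·F = (8.1882,-2.2490)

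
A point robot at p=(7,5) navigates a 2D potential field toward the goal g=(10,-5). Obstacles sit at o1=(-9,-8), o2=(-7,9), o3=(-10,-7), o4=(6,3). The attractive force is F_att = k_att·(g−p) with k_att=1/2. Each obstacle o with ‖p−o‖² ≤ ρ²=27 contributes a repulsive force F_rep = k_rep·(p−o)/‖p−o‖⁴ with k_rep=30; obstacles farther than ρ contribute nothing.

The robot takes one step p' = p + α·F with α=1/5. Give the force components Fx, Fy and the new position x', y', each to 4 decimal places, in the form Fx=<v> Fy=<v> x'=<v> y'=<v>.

Fx=2.7000 Fy=-2.6000 x'=7.5400 y'=4.4800

F_att = 1/2·(g−p) = 1/2·(3,-10) = (1.5000,-5.0000)
o1: d²=425 > ρ²=27 → inactive
o2: d²=212 > ρ²=27 → inactive
o3: d²=433 > ρ²=27 → inactive
o4: d²=5 ≤ ρ²=27; F_rep = 30·(1,2)/5² = (1.2000,2.4000)
F = F_att + ΣF_rep = (2.7000,-2.6000)
p' = p + 1/5·F = (7.5400,4.4800)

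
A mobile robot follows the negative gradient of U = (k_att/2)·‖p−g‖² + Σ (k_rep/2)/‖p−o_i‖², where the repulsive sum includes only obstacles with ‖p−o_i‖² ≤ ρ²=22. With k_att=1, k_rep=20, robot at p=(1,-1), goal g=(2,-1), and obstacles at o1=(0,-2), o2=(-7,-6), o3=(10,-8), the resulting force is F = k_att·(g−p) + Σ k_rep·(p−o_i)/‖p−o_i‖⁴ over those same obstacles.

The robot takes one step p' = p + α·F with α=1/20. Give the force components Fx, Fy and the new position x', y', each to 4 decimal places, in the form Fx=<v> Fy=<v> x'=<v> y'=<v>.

F_att = 1·(g−p) = 1·(1,0) = (1.0000,0.0000)
o1: d²=2 ≤ ρ²=22; F_rep = 20·(1,1)/2² = (5.0000,5.0000)
o2: d²=89 > ρ²=22 → inactive
o3: d²=130 > ρ²=22 → inactive
F = F_att + ΣF_rep = (6.0000,5.0000)
p' = p + 1/20·F = (1.3000,-0.7500)

Fx=6.0000 Fy=5.0000 x'=1.3000 y'=-0.7500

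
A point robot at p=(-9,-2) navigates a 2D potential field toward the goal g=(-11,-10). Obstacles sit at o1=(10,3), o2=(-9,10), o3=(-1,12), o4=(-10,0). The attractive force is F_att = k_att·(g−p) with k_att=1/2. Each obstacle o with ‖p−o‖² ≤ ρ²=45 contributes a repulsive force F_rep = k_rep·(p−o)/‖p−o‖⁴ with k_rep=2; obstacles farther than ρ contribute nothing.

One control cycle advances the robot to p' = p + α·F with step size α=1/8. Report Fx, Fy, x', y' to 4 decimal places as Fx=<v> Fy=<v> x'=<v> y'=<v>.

Fx=-0.9200 Fy=-4.1600 x'=-9.1150 y'=-2.5200

F_att = 1/2·(g−p) = 1/2·(-2,-8) = (-1.0000,-4.0000)
o1: d²=386 > ρ²=45 → inactive
o2: d²=144 > ρ²=45 → inactive
o3: d²=260 > ρ²=45 → inactive
o4: d²=5 ≤ ρ²=45; F_rep = 2·(1,-2)/5² = (0.0800,-0.1600)
F = F_att + ΣF_rep = (-0.9200,-4.1600)
p' = p + 1/8·F = (-9.1150,-2.5200)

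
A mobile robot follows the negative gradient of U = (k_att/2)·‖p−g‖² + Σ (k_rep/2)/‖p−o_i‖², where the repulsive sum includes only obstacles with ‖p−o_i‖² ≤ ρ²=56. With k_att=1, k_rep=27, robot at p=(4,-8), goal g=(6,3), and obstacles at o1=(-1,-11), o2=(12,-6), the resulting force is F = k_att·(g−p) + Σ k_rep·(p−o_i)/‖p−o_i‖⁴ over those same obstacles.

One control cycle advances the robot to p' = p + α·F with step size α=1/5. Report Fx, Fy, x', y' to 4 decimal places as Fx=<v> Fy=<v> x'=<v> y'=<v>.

Fx=2.1168 Fy=11.0701 x'=4.4234 y'=-5.7860

F_att = 1·(g−p) = 1·(2,11) = (2.0000,11.0000)
o1: d²=34 ≤ ρ²=56; F_rep = 27·(5,3)/34² = (0.1168,0.0701)
o2: d²=68 > ρ²=56 → inactive
F = F_att + ΣF_rep = (2.1168,11.0701)
p' = p + 1/5·F = (4.4234,-5.7860)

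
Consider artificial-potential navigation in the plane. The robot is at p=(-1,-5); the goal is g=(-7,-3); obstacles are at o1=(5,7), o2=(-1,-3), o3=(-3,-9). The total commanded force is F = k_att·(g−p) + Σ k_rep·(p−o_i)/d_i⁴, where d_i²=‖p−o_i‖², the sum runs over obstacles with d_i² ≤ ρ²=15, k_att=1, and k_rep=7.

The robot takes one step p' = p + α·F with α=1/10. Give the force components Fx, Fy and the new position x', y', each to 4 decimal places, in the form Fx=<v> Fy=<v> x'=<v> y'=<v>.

Fx=-6.0000 Fy=1.1250 x'=-1.6000 y'=-4.8875

F_att = 1·(g−p) = 1·(-6,2) = (-6.0000,2.0000)
o1: d²=180 > ρ²=15 → inactive
o2: d²=4 ≤ ρ²=15; F_rep = 7·(0,-2)/4² = (0.0000,-0.8750)
o3: d²=20 > ρ²=15 → inactive
F = F_att + ΣF_rep = (-6.0000,1.1250)
p' = p + 1/10·F = (-1.6000,-4.8875)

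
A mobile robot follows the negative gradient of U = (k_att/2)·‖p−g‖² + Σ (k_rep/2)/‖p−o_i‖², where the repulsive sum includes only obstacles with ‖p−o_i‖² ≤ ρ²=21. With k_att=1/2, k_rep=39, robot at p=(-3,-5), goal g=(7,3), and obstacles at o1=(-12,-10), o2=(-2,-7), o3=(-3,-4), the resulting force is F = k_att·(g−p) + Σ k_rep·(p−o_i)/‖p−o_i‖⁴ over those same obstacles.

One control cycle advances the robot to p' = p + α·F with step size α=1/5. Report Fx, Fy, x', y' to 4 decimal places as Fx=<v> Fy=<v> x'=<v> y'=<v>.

F_att = 1/2·(g−p) = 1/2·(10,8) = (5.0000,4.0000)
o1: d²=106 > ρ²=21 → inactive
o2: d²=5 ≤ ρ²=21; F_rep = 39·(-1,2)/5² = (-1.5600,3.1200)
o3: d²=1 ≤ ρ²=21; F_rep = 39·(0,-1)/1² = (0.0000,-39.0000)
F = F_att + ΣF_rep = (3.4400,-31.8800)
p' = p + 1/5·F = (-2.3120,-11.3760)

Fx=3.4400 Fy=-31.8800 x'=-2.3120 y'=-11.3760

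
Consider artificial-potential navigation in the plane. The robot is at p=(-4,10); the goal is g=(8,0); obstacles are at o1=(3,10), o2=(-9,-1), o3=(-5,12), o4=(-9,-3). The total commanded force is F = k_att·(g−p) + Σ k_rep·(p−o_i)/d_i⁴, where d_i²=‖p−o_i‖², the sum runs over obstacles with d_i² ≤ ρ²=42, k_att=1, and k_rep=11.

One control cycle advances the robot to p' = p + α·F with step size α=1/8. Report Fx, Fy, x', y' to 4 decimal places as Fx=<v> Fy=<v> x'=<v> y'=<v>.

Fx=12.4400 Fy=-10.8800 x'=-2.4450 y'=8.6400

F_att = 1·(g−p) = 1·(12,-10) = (12.0000,-10.0000)
o1: d²=49 > ρ²=42 → inactive
o2: d²=146 > ρ²=42 → inactive
o3: d²=5 ≤ ρ²=42; F_rep = 11·(1,-2)/5² = (0.4400,-0.8800)
o4: d²=194 > ρ²=42 → inactive
F = F_att + ΣF_rep = (12.4400,-10.8800)
p' = p + 1/8·F = (-2.4450,8.6400)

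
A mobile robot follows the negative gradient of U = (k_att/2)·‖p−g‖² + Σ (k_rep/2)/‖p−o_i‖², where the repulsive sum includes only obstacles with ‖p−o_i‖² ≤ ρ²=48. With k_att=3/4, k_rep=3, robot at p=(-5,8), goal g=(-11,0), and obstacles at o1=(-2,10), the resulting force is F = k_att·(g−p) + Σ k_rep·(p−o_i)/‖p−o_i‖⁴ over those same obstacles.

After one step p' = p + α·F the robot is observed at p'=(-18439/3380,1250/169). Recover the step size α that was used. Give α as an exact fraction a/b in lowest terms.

α = 1/10

F_att = 3/4·(g−p) = 3/4·(-6,-8) = (-4.5000,-6.0000)
o1: d²=13 ≤ ρ²=48; F_rep = 3·(-3,-2)/13² = (-0.0533,-0.0355)
F = F_att + ΣF_rep = (-4.5533,-6.0355)
Δp = p'−p = (-0.4553,-0.6036); α = Δx/Fx = (-1539/3380) / (-1539/338) = 1/10
check: Δy/Fy = (-102/169) / (-1020/169) = 1/10 ✓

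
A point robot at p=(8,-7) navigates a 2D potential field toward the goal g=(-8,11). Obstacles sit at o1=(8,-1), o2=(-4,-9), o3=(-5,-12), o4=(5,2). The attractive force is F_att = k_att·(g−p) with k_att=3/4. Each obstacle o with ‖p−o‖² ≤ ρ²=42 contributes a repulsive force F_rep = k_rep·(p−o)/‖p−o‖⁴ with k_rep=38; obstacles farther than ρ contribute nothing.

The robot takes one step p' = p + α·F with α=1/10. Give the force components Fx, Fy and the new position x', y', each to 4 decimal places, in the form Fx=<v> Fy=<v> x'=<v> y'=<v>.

Fx=-12.0000 Fy=13.3241 x'=6.8000 y'=-5.6676

F_att = 3/4·(g−p) = 3/4·(-16,18) = (-12.0000,13.5000)
o1: d²=36 ≤ ρ²=42; F_rep = 38·(0,-6)/36² = (0.0000,-0.1759)
o2: d²=148 > ρ²=42 → inactive
o3: d²=194 > ρ²=42 → inactive
o4: d²=90 > ρ²=42 → inactive
F = F_att + ΣF_rep = (-12.0000,13.3241)
p' = p + 1/10·F = (6.8000,-5.6676)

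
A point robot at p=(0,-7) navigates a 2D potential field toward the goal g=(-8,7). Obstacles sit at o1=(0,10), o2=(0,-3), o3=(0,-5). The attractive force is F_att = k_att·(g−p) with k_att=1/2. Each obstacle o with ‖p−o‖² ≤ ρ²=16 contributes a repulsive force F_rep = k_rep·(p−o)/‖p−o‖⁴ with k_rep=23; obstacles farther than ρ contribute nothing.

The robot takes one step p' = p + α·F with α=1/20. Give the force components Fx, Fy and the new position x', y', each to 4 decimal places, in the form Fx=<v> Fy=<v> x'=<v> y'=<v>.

F_att = 1/2·(g−p) = 1/2·(-8,14) = (-4.0000,7.0000)
o1: d²=289 > ρ²=16 → inactive
o2: d²=16 ≤ ρ²=16; F_rep = 23·(0,-4)/16² = (0.0000,-0.3594)
o3: d²=4 ≤ ρ²=16; F_rep = 23·(0,-2)/4² = (0.0000,-2.8750)
F = F_att + ΣF_rep = (-4.0000,3.7656)
p' = p + 1/20·F = (-0.2000,-6.8117)

Fx=-4.0000 Fy=3.7656 x'=-0.2000 y'=-6.8117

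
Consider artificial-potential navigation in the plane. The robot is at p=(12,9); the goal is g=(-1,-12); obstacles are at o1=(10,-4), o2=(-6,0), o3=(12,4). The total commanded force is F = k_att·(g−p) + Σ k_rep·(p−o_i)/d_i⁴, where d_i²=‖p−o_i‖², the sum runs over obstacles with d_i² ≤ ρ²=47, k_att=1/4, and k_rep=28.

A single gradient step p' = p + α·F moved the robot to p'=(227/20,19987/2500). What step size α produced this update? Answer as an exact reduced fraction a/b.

F_att = 1/4·(g−p) = 1/4·(-13,-21) = (-3.2500,-5.2500)
o1: d²=173 > ρ²=47 → inactive
o2: d²=405 > ρ²=47 → inactive
o3: d²=25 ≤ ρ²=47; F_rep = 28·(0,5)/25² = (0.0000,0.2240)
F = F_att + ΣF_rep = (-3.2500,-5.0260)
Δp = p'−p = (-0.6500,-1.0052); α = Δx/Fx = (-13/20) / (-13/4) = 1/5
check: Δy/Fy = (-2513/2500) / (-2513/500) = 1/5 ✓

α = 1/5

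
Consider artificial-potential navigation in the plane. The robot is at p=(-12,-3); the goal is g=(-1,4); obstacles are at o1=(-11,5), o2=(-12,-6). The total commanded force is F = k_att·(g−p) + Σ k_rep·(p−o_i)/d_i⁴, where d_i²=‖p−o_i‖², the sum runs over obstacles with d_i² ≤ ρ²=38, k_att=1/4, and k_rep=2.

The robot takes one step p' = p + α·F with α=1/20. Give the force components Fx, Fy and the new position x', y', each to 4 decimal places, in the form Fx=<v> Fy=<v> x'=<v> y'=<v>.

Fx=2.7500 Fy=1.8241 x'=-11.8625 y'=-2.9088

F_att = 1/4·(g−p) = 1/4·(11,7) = (2.7500,1.7500)
o1: d²=65 > ρ²=38 → inactive
o2: d²=9 ≤ ρ²=38; F_rep = 2·(0,3)/9² = (0.0000,0.0741)
F = F_att + ΣF_rep = (2.7500,1.8241)
p' = p + 1/20·F = (-11.8625,-2.9088)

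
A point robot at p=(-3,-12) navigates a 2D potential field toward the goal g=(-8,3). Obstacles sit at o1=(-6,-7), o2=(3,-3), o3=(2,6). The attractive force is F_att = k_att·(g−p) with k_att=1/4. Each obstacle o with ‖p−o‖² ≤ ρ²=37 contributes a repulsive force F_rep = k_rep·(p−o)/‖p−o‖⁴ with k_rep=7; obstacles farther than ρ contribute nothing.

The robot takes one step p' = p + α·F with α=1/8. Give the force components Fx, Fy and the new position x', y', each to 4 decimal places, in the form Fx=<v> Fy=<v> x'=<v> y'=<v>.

F_att = 1/4·(g−p) = 1/4·(-5,15) = (-1.2500,3.7500)
o1: d²=34 ≤ ρ²=37; F_rep = 7·(3,-5)/34² = (0.0182,-0.0303)
o2: d²=117 > ρ²=37 → inactive
o3: d²=349 > ρ²=37 → inactive
F = F_att + ΣF_rep = (-1.2318,3.7197)
p' = p + 1/8·F = (-3.1540,-11.5350)

Fx=-1.2318 Fy=3.7197 x'=-3.1540 y'=-11.5350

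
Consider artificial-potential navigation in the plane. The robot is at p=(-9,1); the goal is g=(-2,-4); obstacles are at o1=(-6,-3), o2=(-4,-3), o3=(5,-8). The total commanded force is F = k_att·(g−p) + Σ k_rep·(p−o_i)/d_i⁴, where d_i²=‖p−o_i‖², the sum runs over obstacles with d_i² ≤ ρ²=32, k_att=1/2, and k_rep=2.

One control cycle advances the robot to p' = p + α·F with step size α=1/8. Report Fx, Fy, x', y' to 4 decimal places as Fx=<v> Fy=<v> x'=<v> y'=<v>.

Fx=3.4904 Fy=-2.4872 x'=-8.5637 y'=0.6891

F_att = 1/2·(g−p) = 1/2·(7,-5) = (3.5000,-2.5000)
o1: d²=25 ≤ ρ²=32; F_rep = 2·(-3,4)/25² = (-0.0096,0.0128)
o2: d²=41 > ρ²=32 → inactive
o3: d²=277 > ρ²=32 → inactive
F = F_att + ΣF_rep = (3.4904,-2.4872)
p' = p + 1/8·F = (-8.5637,0.6891)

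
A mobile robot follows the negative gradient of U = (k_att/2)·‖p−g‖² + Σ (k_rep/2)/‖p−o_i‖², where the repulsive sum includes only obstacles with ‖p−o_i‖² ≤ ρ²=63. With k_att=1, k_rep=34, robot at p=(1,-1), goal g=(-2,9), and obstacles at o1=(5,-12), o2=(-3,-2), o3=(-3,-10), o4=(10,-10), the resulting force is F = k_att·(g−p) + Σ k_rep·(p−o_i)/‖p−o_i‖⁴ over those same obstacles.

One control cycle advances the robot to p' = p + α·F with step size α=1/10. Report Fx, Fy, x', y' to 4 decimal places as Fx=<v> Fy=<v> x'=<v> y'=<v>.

Fx=-2.5294 Fy=10.1176 x'=0.7471 y'=0.0118

F_att = 1·(g−p) = 1·(-3,10) = (-3.0000,10.0000)
o1: d²=137 > ρ²=63 → inactive
o2: d²=17 ≤ ρ²=63; F_rep = 34·(4,1)/17² = (0.4706,0.1176)
o3: d²=97 > ρ²=63 → inactive
o4: d²=162 > ρ²=63 → inactive
F = F_att + ΣF_rep = (-2.5294,10.1176)
p' = p + 1/10·F = (0.7471,0.0118)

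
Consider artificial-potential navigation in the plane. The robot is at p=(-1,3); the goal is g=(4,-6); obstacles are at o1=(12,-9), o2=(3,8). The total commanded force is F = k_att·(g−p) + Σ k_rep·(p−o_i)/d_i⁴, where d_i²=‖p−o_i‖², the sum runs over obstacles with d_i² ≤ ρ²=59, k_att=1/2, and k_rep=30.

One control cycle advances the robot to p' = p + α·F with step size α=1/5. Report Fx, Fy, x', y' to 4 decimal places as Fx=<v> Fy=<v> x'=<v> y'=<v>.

F_att = 1/2·(g−p) = 1/2·(5,-9) = (2.5000,-4.5000)
o1: d²=313 > ρ²=59 → inactive
o2: d²=41 ≤ ρ²=59; F_rep = 30·(-4,-5)/41² = (-0.0714,-0.0892)
F = F_att + ΣF_rep = (2.4286,-4.5892)
p' = p + 1/5·F = (-0.5143,2.0822)

Fx=2.4286 Fy=-4.5892 x'=-0.5143 y'=2.0822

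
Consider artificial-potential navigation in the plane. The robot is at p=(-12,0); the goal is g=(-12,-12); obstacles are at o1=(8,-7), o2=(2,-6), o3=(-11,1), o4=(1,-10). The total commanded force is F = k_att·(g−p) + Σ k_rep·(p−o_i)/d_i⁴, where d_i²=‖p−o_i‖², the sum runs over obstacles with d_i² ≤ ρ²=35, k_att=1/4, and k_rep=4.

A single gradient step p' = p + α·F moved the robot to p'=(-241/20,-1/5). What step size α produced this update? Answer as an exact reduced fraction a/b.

α = 1/20

F_att = 1/4·(g−p) = 1/4·(0,-12) = (0.0000,-3.0000)
o1: d²=449 > ρ²=35 → inactive
o2: d²=232 > ρ²=35 → inactive
o3: d²=2 ≤ ρ²=35; F_rep = 4·(-1,-1)/2² = (-1.0000,-1.0000)
o4: d²=269 > ρ²=35 → inactive
F = F_att + ΣF_rep = (-1.0000,-4.0000)
Δp = p'−p = (-0.0500,-0.2000); α = Δx/Fx = (-1/20) / (-1) = 1/20
check: Δy/Fy = (-1/5) / (-4) = 1/20 ✓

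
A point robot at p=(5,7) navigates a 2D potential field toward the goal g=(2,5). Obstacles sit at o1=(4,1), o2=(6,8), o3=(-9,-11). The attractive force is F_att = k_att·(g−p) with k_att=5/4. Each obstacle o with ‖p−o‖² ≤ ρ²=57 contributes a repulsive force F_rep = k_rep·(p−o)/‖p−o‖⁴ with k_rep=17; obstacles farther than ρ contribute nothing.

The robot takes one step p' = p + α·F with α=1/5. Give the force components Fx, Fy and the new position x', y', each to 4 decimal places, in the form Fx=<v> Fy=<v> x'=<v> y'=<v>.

Fx=-7.9876 Fy=-6.6755 x'=3.4025 y'=5.6649

F_att = 5/4·(g−p) = 5/4·(-3,-2) = (-3.7500,-2.5000)
o1: d²=37 ≤ ρ²=57; F_rep = 17·(1,6)/37² = (0.0124,0.0745)
o2: d²=2 ≤ ρ²=57; F_rep = 17·(-1,-1)/2² = (-4.2500,-4.2500)
o3: d²=520 > ρ²=57 → inactive
F = F_att + ΣF_rep = (-7.9876,-6.6755)
p' = p + 1/5·F = (3.4025,5.6649)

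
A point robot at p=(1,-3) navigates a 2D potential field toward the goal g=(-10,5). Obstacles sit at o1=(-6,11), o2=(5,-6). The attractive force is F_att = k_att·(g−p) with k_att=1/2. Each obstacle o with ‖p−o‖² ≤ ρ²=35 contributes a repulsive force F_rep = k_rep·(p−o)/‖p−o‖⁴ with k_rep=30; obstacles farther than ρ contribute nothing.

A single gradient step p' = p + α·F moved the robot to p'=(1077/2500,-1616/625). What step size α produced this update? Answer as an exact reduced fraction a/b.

F_att = 1/2·(g−p) = 1/2·(-11,8) = (-5.5000,4.0000)
o1: d²=245 > ρ²=35 → inactive
o2: d²=25 ≤ ρ²=35; F_rep = 30·(-4,3)/25² = (-0.1920,0.1440)
F = F_att + ΣF_rep = (-5.6920,4.1440)
Δp = p'−p = (-0.5692,0.4144); α = Δx/Fx = (-1423/2500) / (-1423/250) = 1/10
check: Δy/Fy = (259/625) / (518/125) = 1/10 ✓

α = 1/10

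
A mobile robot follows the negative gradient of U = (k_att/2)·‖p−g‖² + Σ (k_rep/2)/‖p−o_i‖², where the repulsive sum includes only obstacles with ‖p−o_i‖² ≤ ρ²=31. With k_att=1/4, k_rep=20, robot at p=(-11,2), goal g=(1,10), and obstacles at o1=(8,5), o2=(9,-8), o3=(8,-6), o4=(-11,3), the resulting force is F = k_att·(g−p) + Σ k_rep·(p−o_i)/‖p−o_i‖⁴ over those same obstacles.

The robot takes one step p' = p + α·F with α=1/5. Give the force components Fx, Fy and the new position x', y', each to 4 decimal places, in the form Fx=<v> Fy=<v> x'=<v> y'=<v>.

F_att = 1/4·(g−p) = 1/4·(12,8) = (3.0000,2.0000)
o1: d²=370 > ρ²=31 → inactive
o2: d²=500 > ρ²=31 → inactive
o3: d²=425 > ρ²=31 → inactive
o4: d²=1 ≤ ρ²=31; F_rep = 20·(0,-1)/1² = (0.0000,-20.0000)
F = F_att + ΣF_rep = (3.0000,-18.0000)
p' = p + 1/5·F = (-10.4000,-1.6000)

Fx=3.0000 Fy=-18.0000 x'=-10.4000 y'=-1.6000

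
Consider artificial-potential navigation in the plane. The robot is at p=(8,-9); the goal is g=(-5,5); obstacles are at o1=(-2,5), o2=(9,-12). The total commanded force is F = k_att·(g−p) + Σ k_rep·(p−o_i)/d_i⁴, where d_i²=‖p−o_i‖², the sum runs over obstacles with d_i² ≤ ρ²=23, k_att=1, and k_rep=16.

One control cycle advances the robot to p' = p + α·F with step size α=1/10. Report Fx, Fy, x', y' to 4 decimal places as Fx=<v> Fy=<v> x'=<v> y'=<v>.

F_att = 1·(g−p) = 1·(-13,14) = (-13.0000,14.0000)
o1: d²=296 > ρ²=23 → inactive
o2: d²=10 ≤ ρ²=23; F_rep = 16·(-1,3)/10² = (-0.1600,0.4800)
F = F_att + ΣF_rep = (-13.1600,14.4800)
p' = p + 1/10·F = (6.6840,-7.5520)

Fx=-13.1600 Fy=14.4800 x'=6.6840 y'=-7.5520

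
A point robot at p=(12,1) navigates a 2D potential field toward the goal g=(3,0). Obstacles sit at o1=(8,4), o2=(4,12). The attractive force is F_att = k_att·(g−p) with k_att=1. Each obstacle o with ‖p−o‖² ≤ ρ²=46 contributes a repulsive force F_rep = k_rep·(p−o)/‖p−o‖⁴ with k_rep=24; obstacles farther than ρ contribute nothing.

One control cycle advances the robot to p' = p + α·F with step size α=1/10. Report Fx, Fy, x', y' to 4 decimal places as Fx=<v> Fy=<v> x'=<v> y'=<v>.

F_att = 1·(g−p) = 1·(-9,-1) = (-9.0000,-1.0000)
o1: d²=25 ≤ ρ²=46; F_rep = 24·(4,-3)/25² = (0.1536,-0.1152)
o2: d²=185 > ρ²=46 → inactive
F = F_att + ΣF_rep = (-8.8464,-1.1152)
p' = p + 1/10·F = (11.1154,0.8885)

Fx=-8.8464 Fy=-1.1152 x'=11.1154 y'=0.8885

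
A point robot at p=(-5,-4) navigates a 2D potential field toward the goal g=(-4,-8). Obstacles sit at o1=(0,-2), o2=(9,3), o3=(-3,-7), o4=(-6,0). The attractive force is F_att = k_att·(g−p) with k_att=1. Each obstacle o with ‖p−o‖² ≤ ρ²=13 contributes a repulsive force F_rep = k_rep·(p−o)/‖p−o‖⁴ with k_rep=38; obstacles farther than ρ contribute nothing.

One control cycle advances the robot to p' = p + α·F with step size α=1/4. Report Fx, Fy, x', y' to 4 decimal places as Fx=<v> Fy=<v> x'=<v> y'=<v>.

Fx=0.5503 Fy=-3.3254 x'=-4.8624 y'=-4.8314

F_att = 1·(g−p) = 1·(1,-4) = (1.0000,-4.0000)
o1: d²=29 > ρ²=13 → inactive
o2: d²=245 > ρ²=13 → inactive
o3: d²=13 ≤ ρ²=13; F_rep = 38·(-2,3)/13² = (-0.4497,0.6746)
o4: d²=17 > ρ²=13 → inactive
F = F_att + ΣF_rep = (0.5503,-3.3254)
p' = p + 1/4·F = (-4.8624,-4.8314)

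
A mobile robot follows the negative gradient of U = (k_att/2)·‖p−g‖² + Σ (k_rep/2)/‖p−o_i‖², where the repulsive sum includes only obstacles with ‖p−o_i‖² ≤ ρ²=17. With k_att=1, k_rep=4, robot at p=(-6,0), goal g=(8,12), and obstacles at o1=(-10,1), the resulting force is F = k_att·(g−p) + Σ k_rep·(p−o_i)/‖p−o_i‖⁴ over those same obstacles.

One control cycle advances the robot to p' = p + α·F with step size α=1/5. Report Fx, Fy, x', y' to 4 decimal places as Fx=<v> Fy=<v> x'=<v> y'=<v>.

F_att = 1·(g−p) = 1·(14,12) = (14.0000,12.0000)
o1: d²=17 ≤ ρ²=17; F_rep = 4·(4,-1)/17² = (0.0554,-0.0138)
F = F_att + ΣF_rep = (14.0554,11.9862)
p' = p + 1/5·F = (-3.1889,2.3972)

Fx=14.0554 Fy=11.9862 x'=-3.1889 y'=2.3972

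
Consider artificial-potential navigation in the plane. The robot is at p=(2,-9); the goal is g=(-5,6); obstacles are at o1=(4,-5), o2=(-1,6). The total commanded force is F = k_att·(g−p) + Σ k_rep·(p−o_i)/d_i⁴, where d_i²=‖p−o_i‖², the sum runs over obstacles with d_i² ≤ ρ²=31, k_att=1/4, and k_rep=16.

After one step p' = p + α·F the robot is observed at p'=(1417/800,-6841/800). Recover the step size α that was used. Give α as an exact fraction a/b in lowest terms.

F_att = 1/4·(g−p) = 1/4·(-7,15) = (-1.7500,3.7500)
o1: d²=20 ≤ ρ²=31; F_rep = 16·(-2,-4)/20² = (-0.0800,-0.1600)
o2: d²=234 > ρ²=31 → inactive
F = F_att + ΣF_rep = (-1.8300,3.5900)
Δp = p'−p = (-0.2288,0.4487); α = Δx/Fx = (-183/800) / (-183/100) = 1/8
check: Δy/Fy = (359/800) / (359/100) = 1/8 ✓

α = 1/8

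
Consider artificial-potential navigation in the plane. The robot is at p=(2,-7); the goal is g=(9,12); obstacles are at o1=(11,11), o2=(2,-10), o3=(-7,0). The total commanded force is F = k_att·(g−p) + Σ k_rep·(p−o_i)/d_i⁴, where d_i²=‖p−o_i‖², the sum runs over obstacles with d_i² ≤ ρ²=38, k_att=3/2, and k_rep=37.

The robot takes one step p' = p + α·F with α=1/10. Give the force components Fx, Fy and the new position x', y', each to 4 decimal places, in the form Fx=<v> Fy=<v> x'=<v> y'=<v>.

F_att = 3/2·(g−p) = 3/2·(7,19) = (10.5000,28.5000)
o1: d²=405 > ρ²=38 → inactive
o2: d²=9 ≤ ρ²=38; F_rep = 37·(0,3)/9² = (0.0000,1.3704)
o3: d²=130 > ρ²=38 → inactive
F = F_att + ΣF_rep = (10.5000,29.8704)
p' = p + 1/10·F = (3.0500,-4.0130)

Fx=10.5000 Fy=29.8704 x'=3.0500 y'=-4.0130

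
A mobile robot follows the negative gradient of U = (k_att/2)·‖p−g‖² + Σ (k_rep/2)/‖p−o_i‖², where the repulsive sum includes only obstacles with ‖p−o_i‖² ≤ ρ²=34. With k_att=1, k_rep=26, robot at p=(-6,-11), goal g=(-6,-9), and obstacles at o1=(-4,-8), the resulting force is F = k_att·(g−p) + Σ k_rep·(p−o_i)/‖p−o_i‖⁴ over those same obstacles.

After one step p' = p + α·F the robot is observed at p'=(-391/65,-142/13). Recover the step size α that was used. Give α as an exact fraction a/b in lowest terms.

α = 1/20

F_att = 1·(g−p) = 1·(0,2) = (0.0000,2.0000)
o1: d²=13 ≤ ρ²=34; F_rep = 26·(-2,-3)/13² = (-0.3077,-0.4615)
F = F_att + ΣF_rep = (-0.3077,1.5385)
Δp = p'−p = (-0.0154,0.0769); α = Δx/Fx = (-1/65) / (-4/13) = 1/20
check: Δy/Fy = (1/13) / (20/13) = 1/20 ✓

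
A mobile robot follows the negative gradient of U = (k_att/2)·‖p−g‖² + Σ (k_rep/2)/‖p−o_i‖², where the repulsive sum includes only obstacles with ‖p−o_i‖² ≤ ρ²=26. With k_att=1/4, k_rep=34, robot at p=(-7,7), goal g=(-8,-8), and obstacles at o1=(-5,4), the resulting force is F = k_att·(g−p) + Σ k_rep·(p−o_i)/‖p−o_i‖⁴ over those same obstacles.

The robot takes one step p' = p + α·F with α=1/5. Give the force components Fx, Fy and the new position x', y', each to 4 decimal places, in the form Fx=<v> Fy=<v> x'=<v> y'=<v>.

Fx=-0.6524 Fy=-3.1464 x'=-7.1305 y'=6.3707

F_att = 1/4·(g−p) = 1/4·(-1,-15) = (-0.2500,-3.7500)
o1: d²=13 ≤ ρ²=26; F_rep = 34·(-2,3)/13² = (-0.4024,0.6036)
F = F_att + ΣF_rep = (-0.6524,-3.1464)
p' = p + 1/5·F = (-7.1305,6.3707)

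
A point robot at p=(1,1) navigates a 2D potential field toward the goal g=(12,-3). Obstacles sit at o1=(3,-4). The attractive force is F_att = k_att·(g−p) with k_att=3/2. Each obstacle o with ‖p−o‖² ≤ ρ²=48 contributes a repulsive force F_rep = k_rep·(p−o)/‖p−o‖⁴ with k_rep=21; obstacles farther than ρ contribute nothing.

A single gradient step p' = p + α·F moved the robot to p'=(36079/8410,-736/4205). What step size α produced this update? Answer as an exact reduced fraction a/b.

F_att = 3/2·(g−p) = 3/2·(11,-4) = (16.5000,-6.0000)
o1: d²=29 ≤ ρ²=48; F_rep = 21·(-2,5)/29² = (-0.0499,0.1249)
F = F_att + ΣF_rep = (16.4501,-5.8751)
Δp = p'−p = (3.2900,-1.1750); α = Δx/Fx = (27669/8410) / (27669/1682) = 1/5
check: Δy/Fy = (-4941/4205) / (-4941/841) = 1/5 ✓

α = 1/5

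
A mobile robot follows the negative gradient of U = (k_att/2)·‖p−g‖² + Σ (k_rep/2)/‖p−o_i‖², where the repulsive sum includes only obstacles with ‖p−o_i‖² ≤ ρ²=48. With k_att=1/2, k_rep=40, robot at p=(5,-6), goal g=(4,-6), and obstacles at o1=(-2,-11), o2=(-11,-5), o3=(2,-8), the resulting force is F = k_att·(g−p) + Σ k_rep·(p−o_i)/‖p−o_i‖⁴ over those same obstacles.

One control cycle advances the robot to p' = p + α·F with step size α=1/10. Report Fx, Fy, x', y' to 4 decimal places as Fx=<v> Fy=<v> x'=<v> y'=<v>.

Fx=0.2101 Fy=0.4734 x'=5.0210 y'=-5.9527

F_att = 1/2·(g−p) = 1/2·(-1,0) = (-0.5000,0.0000)
o1: d²=74 > ρ²=48 → inactive
o2: d²=257 > ρ²=48 → inactive
o3: d²=13 ≤ ρ²=48; F_rep = 40·(3,2)/13² = (0.7101,0.4734)
F = F_att + ΣF_rep = (0.2101,0.4734)
p' = p + 1/10·F = (5.0210,-5.9527)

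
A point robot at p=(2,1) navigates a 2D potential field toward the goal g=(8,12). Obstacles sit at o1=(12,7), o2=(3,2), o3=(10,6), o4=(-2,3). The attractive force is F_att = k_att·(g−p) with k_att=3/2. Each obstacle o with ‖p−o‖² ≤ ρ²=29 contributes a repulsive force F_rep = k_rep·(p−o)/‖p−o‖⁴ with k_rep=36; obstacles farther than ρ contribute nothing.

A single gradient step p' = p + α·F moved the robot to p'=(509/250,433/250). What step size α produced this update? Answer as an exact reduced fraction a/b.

F_att = 3/2·(g−p) = 3/2·(6,11) = (9.0000,16.5000)
o1: d²=136 > ρ²=29 → inactive
o2: d²=2 ≤ ρ²=29; F_rep = 36·(-1,-1)/2² = (-9.0000,-9.0000)
o3: d²=89 > ρ²=29 → inactive
o4: d²=20 ≤ ρ²=29; F_rep = 36·(4,-2)/20² = (0.3600,-0.1800)
F = F_att + ΣF_rep = (0.3600,7.3200)
Δp = p'−p = (0.0360,0.7320); α = Δx/Fx = (9/250) / (9/25) = 1/10
check: Δy/Fy = (183/250) / (183/25) = 1/10 ✓

α = 1/10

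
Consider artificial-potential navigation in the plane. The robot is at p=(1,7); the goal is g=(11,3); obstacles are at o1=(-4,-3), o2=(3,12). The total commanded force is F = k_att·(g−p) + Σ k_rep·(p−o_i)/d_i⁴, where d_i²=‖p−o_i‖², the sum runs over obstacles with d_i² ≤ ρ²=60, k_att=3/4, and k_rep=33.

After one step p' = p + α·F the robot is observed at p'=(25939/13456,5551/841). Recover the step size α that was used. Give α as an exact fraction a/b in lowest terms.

α = 1/8

F_att = 3/4·(g−p) = 3/4·(10,-4) = (7.5000,-3.0000)
o1: d²=125 > ρ²=60 → inactive
o2: d²=29 ≤ ρ²=60; F_rep = 33·(-2,-5)/29² = (-0.0785,-0.1962)
F = F_att + ΣF_rep = (7.4215,-3.1962)
Δp = p'−p = (0.9277,-0.3995); α = Δx/Fx = (12483/13456) / (12483/1682) = 1/8
check: Δy/Fy = (-336/841) / (-2688/841) = 1/8 ✓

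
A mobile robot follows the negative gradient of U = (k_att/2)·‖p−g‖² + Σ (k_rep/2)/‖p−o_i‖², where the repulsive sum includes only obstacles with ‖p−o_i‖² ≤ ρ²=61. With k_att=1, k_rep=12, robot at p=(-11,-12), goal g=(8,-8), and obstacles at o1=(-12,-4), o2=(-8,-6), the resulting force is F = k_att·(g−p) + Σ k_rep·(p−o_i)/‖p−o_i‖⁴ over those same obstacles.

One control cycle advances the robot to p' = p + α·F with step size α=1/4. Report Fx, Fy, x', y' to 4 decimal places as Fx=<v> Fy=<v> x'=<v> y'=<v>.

F_att = 1·(g−p) = 1·(19,4) = (19.0000,4.0000)
o1: d²=65 > ρ²=61 → inactive
o2: d²=45 ≤ ρ²=61; F_rep = 12·(-3,-6)/45² = (-0.0178,-0.0356)
F = F_att + ΣF_rep = (18.9822,3.9644)
p' = p + 1/4·F = (-6.2544,-11.0089)

Fx=18.9822 Fy=3.9644 x'=-6.2544 y'=-11.0089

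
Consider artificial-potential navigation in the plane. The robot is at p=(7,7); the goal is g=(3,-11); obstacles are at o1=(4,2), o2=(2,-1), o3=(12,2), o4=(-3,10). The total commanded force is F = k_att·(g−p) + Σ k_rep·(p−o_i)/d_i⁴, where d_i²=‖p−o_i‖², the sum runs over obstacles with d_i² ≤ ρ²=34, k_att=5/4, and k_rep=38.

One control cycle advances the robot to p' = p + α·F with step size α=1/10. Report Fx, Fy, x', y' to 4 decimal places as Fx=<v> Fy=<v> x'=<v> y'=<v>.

Fx=-4.9014 Fy=-22.3356 x'=6.5099 y'=4.7664

F_att = 5/4·(g−p) = 5/4·(-4,-18) = (-5.0000,-22.5000)
o1: d²=34 ≤ ρ²=34; F_rep = 38·(3,5)/34² = (0.0986,0.1644)
o2: d²=89 > ρ²=34 → inactive
o3: d²=50 > ρ²=34 → inactive
o4: d²=109 > ρ²=34 → inactive
F = F_att + ΣF_rep = (-4.9014,-22.3356)
p' = p + 1/10·F = (6.5099,4.7664)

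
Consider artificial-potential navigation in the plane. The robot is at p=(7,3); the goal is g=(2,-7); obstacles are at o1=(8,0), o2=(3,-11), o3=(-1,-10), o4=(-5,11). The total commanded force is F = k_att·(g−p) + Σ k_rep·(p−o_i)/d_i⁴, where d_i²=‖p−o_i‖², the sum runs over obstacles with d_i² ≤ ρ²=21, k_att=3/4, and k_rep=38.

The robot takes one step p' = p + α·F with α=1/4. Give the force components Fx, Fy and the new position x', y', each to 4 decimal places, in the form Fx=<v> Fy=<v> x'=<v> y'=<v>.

F_att = 3/4·(g−p) = 3/4·(-5,-10) = (-3.7500,-7.5000)
o1: d²=10 ≤ ρ²=21; F_rep = 38·(-1,3)/10² = (-0.3800,1.1400)
o2: d²=212 > ρ²=21 → inactive
o3: d²=233 > ρ²=21 → inactive
o4: d²=208 > ρ²=21 → inactive
F = F_att + ΣF_rep = (-4.1300,-6.3600)
p' = p + 1/4·F = (5.9675,1.4100)

Fx=-4.1300 Fy=-6.3600 x'=5.9675 y'=1.4100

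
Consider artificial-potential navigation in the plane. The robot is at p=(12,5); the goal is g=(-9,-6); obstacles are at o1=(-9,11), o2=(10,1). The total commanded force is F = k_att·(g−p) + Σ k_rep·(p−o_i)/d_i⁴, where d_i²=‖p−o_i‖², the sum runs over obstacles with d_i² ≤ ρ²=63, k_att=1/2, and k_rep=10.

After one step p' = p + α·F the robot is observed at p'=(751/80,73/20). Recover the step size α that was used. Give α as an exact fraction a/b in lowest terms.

F_att = 1/2·(g−p) = 1/2·(-21,-11) = (-10.5000,-5.5000)
o1: d²=477 > ρ²=63 → inactive
o2: d²=20 ≤ ρ²=63; F_rep = 10·(2,4)/20² = (0.0500,0.1000)
F = F_att + ΣF_rep = (-10.4500,-5.4000)
Δp = p'−p = (-2.6125,-1.3500); α = Δx/Fx = (-209/80) / (-209/20) = 1/4
check: Δy/Fy = (-27/20) / (-27/5) = 1/4 ✓

α = 1/4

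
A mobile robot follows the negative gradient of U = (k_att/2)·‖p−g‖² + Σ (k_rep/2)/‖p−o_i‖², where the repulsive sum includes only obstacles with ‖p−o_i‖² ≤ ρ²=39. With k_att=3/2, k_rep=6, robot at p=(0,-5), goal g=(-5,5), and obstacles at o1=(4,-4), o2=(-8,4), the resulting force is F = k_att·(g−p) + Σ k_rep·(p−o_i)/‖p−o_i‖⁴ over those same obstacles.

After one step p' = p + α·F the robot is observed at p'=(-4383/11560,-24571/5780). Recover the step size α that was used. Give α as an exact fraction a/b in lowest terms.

α = 1/20

F_att = 3/2·(g−p) = 3/2·(-5,10) = (-7.5000,15.0000)
o1: d²=17 ≤ ρ²=39; F_rep = 6·(-4,-1)/17² = (-0.0830,-0.0208)
o2: d²=145 > ρ²=39 → inactive
F = F_att + ΣF_rep = (-7.5830,14.9792)
Δp = p'−p = (-0.3792,0.7490); α = Δx/Fx = (-4383/11560) / (-4383/578) = 1/20
check: Δy/Fy = (4329/5780) / (4329/289) = 1/20 ✓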